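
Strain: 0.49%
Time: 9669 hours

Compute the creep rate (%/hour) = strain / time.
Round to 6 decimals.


Creep rate = 0.49 / 9669
= 0.000051 %/h

0.000051


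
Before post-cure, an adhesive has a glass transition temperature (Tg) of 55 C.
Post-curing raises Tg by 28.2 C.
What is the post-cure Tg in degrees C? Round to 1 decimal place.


Tg_post = Tg_base + delta_Tg
= 55 + 28.2
= 83.2 C

83.2


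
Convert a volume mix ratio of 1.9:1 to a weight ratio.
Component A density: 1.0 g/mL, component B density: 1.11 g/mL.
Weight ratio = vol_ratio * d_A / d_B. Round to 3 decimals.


= 1.9 * 1.0 / 1.11 = 1.712

1.712


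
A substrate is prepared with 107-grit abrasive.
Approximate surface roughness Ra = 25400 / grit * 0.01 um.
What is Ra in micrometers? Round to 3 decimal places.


Ra = 25400 / 107 * 0.01 = 2.374 um

2.374


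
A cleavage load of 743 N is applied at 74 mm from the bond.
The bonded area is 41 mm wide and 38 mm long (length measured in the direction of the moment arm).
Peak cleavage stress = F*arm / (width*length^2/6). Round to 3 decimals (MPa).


Moment = 743 * 74 = 54982 N*mm
Section modulus = 41 * 1444 / 6 = 59204 / 6 mm^3
Stress = 54982 / (59204 / 6) = 329892 / 59204
= 5.572 MPa

5.572


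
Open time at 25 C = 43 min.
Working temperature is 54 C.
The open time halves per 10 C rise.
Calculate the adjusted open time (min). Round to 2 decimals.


factor = 2^((54 - 25) / 10) = 7.4643
ot = 43 / 7.4643 = 5.76 min

5.76


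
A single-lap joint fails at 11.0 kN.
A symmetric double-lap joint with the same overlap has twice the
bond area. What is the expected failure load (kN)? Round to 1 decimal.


Double-lap load = 2 * 11.0 = 22.0 kN

22.0


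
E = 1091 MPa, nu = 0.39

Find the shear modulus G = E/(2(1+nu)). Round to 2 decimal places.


G = 1091 / (2 * 1.39)
= 392.45 MPa

392.45


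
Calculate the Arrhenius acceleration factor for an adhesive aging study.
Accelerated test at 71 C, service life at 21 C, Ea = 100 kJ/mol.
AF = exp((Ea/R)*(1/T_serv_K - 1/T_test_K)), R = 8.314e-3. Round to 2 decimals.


T_test = 344.15 K, T_serv = 294.15 K
Ea/R = 100 / 0.008314 = 12027.90
AF = exp(12027.90 * (1/294.15 - 1/344.15))
= 380.23

380.23


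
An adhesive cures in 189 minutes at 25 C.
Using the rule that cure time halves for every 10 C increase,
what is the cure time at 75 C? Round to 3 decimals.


Factor = 2^((75 - 25) / 10) = 32.0000
Cure time = 189 / 32.0000
= 5.906 minutes

5.906


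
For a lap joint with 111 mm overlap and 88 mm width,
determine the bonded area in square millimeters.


Area = 111 * 88 = 9768 mm^2

9768


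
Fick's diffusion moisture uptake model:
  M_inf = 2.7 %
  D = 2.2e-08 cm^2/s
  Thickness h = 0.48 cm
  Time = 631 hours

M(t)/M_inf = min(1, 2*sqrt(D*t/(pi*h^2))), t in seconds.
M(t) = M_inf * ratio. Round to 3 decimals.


t_sec = 631 * 3600 = 2271600
ratio = 2*sqrt(2.2e-08*2271600/(pi*0.48^2))
= min(1, 0.525522)
= 0.525522
M(t) = 2.7 * 0.525522 = 1.419 %

1.419


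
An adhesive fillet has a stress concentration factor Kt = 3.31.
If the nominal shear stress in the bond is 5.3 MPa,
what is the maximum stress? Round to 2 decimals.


Max stress = 5.3 * 3.31 = 17.54 MPa

17.54


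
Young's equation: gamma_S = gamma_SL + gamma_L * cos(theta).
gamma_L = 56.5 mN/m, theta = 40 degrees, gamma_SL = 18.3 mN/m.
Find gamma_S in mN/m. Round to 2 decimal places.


cos(40 deg) = 0.766044
gamma_S = 18.3 + 56.5 * 0.766044
= 61.58 mN/m

61.58


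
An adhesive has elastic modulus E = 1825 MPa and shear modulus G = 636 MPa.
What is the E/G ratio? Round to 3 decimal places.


E/G = 1825 / 636 = 2.869

2.869


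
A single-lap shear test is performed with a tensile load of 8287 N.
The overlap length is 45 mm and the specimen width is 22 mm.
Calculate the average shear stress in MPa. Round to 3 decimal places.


Shear stress = F / (overlap * width)
= 8287 / (45 * 22)
= 8287 / 990
= 8.371 MPa

8.371


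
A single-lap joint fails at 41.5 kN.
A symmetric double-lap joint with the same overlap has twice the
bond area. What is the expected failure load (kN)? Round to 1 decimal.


Double-lap load = 2 * 41.5 = 83.0 kN

83.0


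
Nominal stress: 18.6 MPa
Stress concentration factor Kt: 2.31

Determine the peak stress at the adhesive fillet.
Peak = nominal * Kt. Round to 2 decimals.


Peak stress = 18.6 * 2.31
= 42.97 MPa

42.97


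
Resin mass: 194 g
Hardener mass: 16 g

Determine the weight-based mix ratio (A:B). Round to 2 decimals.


Ratio = 194 / 16 = 12.13

12.13


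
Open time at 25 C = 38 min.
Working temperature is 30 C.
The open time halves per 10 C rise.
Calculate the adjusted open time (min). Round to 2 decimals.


factor = 2^((30 - 25) / 10) = 1.4142
ot = 38 / 1.4142 = 26.87 min

26.87


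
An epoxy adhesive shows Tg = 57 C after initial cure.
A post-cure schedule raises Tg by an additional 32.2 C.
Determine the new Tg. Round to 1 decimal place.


New Tg = 57 + 32.2
= 89.2 C

89.2


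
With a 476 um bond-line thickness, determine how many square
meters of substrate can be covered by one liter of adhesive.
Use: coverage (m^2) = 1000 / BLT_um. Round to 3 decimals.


Coverage = 1000 / 476 = 2.101 m^2

2.101


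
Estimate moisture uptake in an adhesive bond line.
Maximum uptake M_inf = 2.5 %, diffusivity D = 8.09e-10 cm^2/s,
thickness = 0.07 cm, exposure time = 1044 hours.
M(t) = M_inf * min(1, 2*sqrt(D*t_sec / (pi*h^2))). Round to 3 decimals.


Convert time: 1044 h = 3758400 s
ratio = min(1, 2*sqrt(8.09e-10*3758400/(pi*0.07^2)))
= 0.888859
M(t) = 2.5 * 0.888859 = 2.222%

2.222


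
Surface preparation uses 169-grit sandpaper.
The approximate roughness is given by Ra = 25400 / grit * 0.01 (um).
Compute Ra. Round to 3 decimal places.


Ra = 25400 / 169 * 0.01
= 254 / 169
= 1.503 um

1.503


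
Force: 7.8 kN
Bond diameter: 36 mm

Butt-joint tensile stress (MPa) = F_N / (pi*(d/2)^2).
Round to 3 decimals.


F_N = 7.8 * 1000 = 7800.0 N
A = pi*(18.0)^2 = 1017.8760 mm^2
stress = 7800.0 / 1017.8760 = 7.663 MPa

7.663


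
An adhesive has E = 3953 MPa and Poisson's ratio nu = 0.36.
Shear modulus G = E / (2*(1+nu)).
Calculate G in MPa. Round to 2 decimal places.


G = 3953 / (2*(1+0.36))
= 3953 / 2.72
= 1453.31 MPa

1453.31


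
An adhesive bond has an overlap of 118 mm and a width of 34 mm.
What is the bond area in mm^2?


Bond area = overlap * width
= 118 * 34
= 4012 mm^2

4012


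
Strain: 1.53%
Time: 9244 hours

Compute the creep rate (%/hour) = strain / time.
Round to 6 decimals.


Creep rate = 1.53 / 9244
= 0.000166 %/h

0.000166


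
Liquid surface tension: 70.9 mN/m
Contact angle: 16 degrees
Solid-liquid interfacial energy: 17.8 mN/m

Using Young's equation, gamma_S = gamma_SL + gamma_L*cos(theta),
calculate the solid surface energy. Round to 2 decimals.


gamma_S = 17.8 + 70.9 * cos(16)
= 85.95 mN/m

85.95


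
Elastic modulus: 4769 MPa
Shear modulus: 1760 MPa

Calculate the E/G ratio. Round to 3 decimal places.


E / G = 4769 / 1760 = 2.710

2.710


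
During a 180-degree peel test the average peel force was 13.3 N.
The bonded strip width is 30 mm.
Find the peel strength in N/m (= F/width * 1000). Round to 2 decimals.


Peel strength = F/width * 1000
= 13.3 / 30 * 1000
= 443.33 N/m

443.33


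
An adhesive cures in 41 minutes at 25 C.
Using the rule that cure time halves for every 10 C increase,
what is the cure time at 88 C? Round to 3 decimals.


Factor = 2^((88 - 25) / 10) = 78.7932
Cure time = 41 / 78.7932
= 0.520 minutes

0.520


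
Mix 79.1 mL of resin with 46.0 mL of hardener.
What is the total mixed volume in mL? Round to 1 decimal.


Total = 79.1 + 46.0 = 125.1 mL

125.1


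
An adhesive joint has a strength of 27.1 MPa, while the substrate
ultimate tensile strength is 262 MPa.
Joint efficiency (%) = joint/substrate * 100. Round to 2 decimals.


Efficiency = 27.1 / 262 * 100
= 10.34%

10.34


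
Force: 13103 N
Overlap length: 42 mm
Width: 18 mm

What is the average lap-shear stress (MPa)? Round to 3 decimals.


Average shear stress = F / (overlap * width)
= 13103 / (42 * 18)
= 17.332 MPa

17.332


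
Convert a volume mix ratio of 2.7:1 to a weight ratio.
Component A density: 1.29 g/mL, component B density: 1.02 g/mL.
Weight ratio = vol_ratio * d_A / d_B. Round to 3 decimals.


= 2.7 * 1.29 / 1.02 = 3.415

3.415


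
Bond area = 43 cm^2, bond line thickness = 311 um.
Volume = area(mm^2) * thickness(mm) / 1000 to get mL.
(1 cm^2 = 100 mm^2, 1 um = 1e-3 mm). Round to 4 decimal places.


area_mm2 = 43 * 100 = 4300
blt_mm = 311 * 1e-3 = 0.311
vol_mm3 = 4300 * 0.311 = 1337.3
vol_mL = 1337.3 / 1000 = 1.3373 mL

1.3373


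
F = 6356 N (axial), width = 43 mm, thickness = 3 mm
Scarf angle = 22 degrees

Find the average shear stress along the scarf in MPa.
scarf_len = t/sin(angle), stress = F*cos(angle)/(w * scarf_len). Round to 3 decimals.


scarf_len = 3/sin(22 deg) = 8.0084
cos(22 deg) = 0.927184
stress = 6356*0.927184/(43*8.0084) = 17.113 MPa

17.113


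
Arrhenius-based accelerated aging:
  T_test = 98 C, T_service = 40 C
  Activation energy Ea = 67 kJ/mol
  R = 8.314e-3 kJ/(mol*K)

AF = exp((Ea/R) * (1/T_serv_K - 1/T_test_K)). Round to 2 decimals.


T_test_K = 371.15, T_serv_K = 313.15
AF = exp((67/8.314e-3) * (1/313.15 - 1/371.15))
= 55.79

55.79


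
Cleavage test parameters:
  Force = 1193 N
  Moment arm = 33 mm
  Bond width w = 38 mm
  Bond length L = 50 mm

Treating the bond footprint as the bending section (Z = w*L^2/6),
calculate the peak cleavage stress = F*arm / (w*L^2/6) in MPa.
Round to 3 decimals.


M = 1193 * 33 = 39369 N*mm
Z = 38 * 50^2 / 6 = 95000 / 6 mm^3
sigma = M / Z = 6 * 39369 / 95000 = 236214 / 95000
= 2.486 MPa

2.486


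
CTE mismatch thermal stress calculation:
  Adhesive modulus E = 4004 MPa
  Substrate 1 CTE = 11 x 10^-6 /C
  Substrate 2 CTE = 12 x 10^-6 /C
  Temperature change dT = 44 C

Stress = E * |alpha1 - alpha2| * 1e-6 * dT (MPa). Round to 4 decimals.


delta_alpha = |11 - 12| = 1 x 10^-6/C
Stress = 4004 * 1e-6 * 44
= 0.1762 MPa

0.1762


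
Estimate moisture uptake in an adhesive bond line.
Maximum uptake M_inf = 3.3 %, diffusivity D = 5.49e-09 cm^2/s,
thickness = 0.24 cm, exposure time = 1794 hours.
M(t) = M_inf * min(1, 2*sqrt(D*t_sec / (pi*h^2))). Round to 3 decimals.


Convert time: 1794 h = 6458400 s
ratio = min(1, 2*sqrt(5.49e-09*6458400/(pi*0.24^2)))
= 0.885304
M(t) = 3.3 * 0.885304 = 2.922%

2.922


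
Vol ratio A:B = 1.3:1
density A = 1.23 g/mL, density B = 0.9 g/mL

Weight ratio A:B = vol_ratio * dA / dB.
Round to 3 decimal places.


Weight ratio = 1.3 * 1.23 / 0.9
= 1.777

1.777


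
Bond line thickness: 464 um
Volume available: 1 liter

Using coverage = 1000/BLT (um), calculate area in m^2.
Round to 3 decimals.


1 L = 1e6 mm^3, thickness = 464 um = 0.464 mm
Area = 1e6 / 0.464 mm^2 = (1e6 / 0.464) / 1e6 m^2 = 1000 / 464 m^2
= 2.155 m^2

2.155


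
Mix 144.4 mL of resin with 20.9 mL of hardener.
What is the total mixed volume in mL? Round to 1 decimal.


Total = 144.4 + 20.9 = 165.3 mL

165.3


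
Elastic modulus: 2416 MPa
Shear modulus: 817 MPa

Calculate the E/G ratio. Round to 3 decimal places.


E / G = 2416 / 817 = 2.957

2.957


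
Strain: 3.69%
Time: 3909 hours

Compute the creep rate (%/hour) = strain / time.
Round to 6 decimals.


Creep rate = 3.69 / 3909
= 0.000944 %/h

0.000944


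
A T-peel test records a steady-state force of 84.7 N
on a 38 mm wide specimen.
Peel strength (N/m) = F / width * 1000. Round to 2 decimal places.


Peel strength = 84.7 / 38 * 1000
= 2228.95 N/m

2228.95


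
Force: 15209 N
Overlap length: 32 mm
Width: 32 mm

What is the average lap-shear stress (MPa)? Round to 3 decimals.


Average shear stress = F / (overlap * width)
= 15209 / (32 * 32)
= 14.853 MPa

14.853


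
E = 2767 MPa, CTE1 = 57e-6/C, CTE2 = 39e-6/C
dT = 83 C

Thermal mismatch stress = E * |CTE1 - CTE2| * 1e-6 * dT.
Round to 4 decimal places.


= 2767 * 18e-6 * 83
= 4.1339 MPa

4.1339


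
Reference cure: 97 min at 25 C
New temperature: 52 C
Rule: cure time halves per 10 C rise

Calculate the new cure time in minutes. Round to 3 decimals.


factor = 2^((52-25)/10) = 6.4980
t_new = 97 / 6.4980 = 14.928 min

14.928


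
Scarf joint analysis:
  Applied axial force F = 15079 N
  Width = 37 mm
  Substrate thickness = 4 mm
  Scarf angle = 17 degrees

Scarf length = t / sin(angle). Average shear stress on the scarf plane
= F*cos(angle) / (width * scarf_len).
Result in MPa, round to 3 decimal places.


Scarf length = 4 / sin(17 deg) = 13.6812 mm
cos(17 deg) = 0.956305
Shear = 15079 * 0.956305 / (37 * 13.6812)
= 28.487 MPa

28.487


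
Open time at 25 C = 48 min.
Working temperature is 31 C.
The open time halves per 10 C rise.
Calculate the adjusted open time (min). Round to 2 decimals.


factor = 2^((31 - 25) / 10) = 1.5157
ot = 48 / 1.5157 = 31.67 min

31.67


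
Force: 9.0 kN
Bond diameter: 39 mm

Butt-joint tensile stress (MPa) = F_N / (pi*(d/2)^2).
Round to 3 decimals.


F_N = 9.0 * 1000 = 9000.0 N
A = pi*(19.5)^2 = 1194.5906 mm^2
stress = 9000.0 / 1194.5906 = 7.534 MPa

7.534


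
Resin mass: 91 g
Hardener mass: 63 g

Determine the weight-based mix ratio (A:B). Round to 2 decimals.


Ratio = 91 / 63 = 1.44

1.44


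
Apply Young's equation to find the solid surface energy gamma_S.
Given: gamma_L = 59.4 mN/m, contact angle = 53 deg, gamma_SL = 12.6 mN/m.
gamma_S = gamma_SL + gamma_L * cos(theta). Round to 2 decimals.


theta_rad = 53 * pi/180 = 0.925025
gamma_S = 12.6 + 59.4 * cos(0.925025)
= 48.35 mN/m

48.35


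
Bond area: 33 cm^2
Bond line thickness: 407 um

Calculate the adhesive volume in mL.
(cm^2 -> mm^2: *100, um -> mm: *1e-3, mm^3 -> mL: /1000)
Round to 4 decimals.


V = 33*100 * 407*1e-3 / 1000
= 1.3431 mL

1.3431


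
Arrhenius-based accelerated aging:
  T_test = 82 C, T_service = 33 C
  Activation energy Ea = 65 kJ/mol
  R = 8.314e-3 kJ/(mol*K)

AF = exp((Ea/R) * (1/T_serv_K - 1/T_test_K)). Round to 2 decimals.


T_test_K = 355.15, T_serv_K = 306.15
AF = exp((65/8.314e-3) * (1/306.15 - 1/355.15))
= 33.90

33.90


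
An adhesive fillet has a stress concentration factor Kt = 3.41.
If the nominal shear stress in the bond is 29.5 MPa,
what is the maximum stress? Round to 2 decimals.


Max stress = 29.5 * 3.41 = 100.60 MPa

100.60


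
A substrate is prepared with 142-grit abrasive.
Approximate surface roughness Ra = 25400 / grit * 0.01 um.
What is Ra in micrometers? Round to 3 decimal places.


Ra = 25400 / 142 * 0.01 = 1.789 um

1.789


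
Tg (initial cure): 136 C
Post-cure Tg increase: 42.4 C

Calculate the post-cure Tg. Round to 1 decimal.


Post-cure Tg = 136 + 42.4 = 178.4 C

178.4


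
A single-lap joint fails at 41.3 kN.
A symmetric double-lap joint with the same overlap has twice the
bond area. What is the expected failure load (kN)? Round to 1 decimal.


Double-lap load = 2 * 41.3 = 82.6 kN

82.6


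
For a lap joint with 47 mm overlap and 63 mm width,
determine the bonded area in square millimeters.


Area = 47 * 63 = 2961 mm^2

2961


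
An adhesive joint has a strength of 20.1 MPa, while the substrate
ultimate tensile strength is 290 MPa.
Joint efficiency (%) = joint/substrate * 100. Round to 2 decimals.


Efficiency = 20.1 / 290 * 100
= 6.93%

6.93


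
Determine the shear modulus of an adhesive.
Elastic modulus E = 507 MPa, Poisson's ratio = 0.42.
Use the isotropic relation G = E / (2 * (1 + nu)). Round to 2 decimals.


G = 507 / (2*(1+0.42)) = 507 / 2.84
= 178.52 MPa

178.52


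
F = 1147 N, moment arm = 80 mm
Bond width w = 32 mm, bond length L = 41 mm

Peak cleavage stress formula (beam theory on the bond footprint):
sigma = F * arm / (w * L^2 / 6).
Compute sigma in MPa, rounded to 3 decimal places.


sigma = (1147 * 80) / (32 * 1681 / 6)
= 91760 * 6 / 53792
= 550560 / 53792
= 10.235 MPa

10.235


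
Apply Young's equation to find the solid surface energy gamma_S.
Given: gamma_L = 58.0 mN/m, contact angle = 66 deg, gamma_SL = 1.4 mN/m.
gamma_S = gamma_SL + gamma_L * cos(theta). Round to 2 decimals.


theta_rad = 66 * pi/180 = 1.151917
gamma_S = 1.4 + 58.0 * cos(1.151917)
= 24.99 mN/m

24.99


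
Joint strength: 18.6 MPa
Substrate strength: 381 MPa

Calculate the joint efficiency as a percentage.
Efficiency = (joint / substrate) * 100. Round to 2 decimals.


Efficiency = (18.6 / 381) * 100 = 4.88%

4.88


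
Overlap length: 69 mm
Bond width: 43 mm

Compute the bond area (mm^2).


Bond area = 69 * 43 = 2967 mm^2

2967


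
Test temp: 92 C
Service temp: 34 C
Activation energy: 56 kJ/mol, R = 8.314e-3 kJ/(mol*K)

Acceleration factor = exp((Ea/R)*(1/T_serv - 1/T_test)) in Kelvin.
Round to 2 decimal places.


AF = exp((56/0.008314)*(1/307.15 - 1/365.15))
= 32.57

32.57


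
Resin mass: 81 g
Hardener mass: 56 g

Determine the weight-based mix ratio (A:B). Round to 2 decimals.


Ratio = 81 / 56 = 1.45

1.45


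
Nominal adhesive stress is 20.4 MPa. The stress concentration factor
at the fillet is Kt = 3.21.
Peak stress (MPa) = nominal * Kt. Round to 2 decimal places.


Peak = 20.4 * 3.21 = 65.48 MPa

65.48


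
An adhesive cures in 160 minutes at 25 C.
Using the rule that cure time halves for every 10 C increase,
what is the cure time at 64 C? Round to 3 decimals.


Factor = 2^((64 - 25) / 10) = 14.9285
Cure time = 160 / 14.9285
= 10.718 minutes

10.718


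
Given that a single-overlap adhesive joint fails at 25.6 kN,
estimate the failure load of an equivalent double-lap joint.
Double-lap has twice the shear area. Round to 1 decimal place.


Double-lap factor = 2
Expected load = 25.6 * 2 = 51.2 kN

51.2


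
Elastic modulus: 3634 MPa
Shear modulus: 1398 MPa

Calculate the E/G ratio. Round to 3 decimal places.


E / G = 3634 / 1398 = 2.599

2.599


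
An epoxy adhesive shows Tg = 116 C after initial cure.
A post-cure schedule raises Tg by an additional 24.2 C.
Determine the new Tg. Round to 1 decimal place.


New Tg = 116 + 24.2
= 140.2 C

140.2


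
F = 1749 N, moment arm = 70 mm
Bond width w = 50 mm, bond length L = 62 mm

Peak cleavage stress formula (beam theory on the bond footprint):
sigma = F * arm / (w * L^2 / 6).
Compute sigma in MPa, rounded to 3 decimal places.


sigma = (1749 * 70) / (50 * 3844 / 6)
= 122430 * 6 / 192200
= 734580 / 192200
= 3.822 MPa

3.822


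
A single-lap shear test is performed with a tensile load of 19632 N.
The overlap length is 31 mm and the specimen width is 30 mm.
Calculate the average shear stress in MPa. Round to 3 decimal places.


Shear stress = F / (overlap * width)
= 19632 / (31 * 30)
= 19632 / 930
= 21.110 MPa

21.110


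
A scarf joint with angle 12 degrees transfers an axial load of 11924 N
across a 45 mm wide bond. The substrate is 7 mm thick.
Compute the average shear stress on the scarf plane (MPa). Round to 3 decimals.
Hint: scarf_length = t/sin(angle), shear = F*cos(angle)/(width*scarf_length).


scarf_length = 7 / sin(12 deg) = 33.6681 mm
cos(12 deg) = 0.978148
shear stress = 11924 * 0.978148 / (45 * 33.6681)
= 7.698 MPa

7.698


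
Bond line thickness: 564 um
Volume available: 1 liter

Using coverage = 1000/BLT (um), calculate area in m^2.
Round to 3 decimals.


1 L = 1e6 mm^3, thickness = 564 um = 0.564 mm
Area = 1e6 / 0.564 mm^2 = (1e6 / 0.564) / 1e6 m^2 = 1000 / 564 m^2
= 1.773 m^2

1.773


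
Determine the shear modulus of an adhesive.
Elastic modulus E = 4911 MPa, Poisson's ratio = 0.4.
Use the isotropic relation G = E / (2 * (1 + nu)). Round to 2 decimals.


G = 4911 / (2*(1+0.4)) = 4911 / 2.80
= 1753.93 MPa

1753.93


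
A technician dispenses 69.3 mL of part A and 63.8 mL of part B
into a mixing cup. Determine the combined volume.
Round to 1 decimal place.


Combined volume = 69.3 + 63.8
= 133.1 mL

133.1


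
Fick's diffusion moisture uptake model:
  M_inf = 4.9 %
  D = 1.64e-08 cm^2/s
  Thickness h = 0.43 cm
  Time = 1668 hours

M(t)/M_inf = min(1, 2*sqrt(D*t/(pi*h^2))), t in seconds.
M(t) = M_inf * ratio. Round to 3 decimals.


t_sec = 1668 * 3600 = 6004800
ratio = 2*sqrt(1.64e-08*6004800/(pi*0.43^2))
= min(1, 0.823489)
= 0.823489
M(t) = 4.9 * 0.823489 = 4.035 %

4.035


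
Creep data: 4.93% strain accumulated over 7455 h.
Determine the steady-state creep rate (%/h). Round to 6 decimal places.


Rate = 4.93 / 7455 = 0.000661 %/h

0.000661


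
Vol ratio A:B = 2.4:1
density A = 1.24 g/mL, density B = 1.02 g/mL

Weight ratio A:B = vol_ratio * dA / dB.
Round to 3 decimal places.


Weight ratio = 2.4 * 1.24 / 1.02
= 2.918

2.918


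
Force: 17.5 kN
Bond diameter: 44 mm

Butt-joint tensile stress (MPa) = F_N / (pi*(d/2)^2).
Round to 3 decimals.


F_N = 17.5 * 1000 = 17500.0 N
A = pi*(22.0)^2 = 1520.5308 mm^2
stress = 17500.0 / 1520.5308 = 11.509 MPa

11.509


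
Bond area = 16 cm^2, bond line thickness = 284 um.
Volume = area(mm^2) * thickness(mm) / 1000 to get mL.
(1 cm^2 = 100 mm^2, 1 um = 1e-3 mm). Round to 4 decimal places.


area_mm2 = 16 * 100 = 1600
blt_mm = 284 * 1e-3 = 0.284
vol_mm3 = 1600 * 0.284 = 454.4
vol_mL = 454.4 / 1000 = 0.4544 mL

0.4544


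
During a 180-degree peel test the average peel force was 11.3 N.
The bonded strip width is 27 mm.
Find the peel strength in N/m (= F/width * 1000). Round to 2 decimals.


Peel strength = F/width * 1000
= 11.3 / 27 * 1000
= 418.52 N/m

418.52


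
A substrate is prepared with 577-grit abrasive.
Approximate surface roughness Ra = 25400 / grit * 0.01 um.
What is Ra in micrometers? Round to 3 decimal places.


Ra = 25400 / 577 * 0.01 = 0.440 um

0.440


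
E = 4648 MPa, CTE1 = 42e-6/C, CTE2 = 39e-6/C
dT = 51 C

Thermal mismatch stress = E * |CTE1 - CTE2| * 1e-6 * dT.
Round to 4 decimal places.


= 4648 * 3e-6 * 51
= 0.7111 MPa

0.7111


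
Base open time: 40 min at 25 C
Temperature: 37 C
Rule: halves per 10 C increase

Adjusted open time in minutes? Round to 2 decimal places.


Acceleration = 2^((37-25)/10) = 2.2974
Open time = 40 / 2.2974 = 17.41 min

17.41


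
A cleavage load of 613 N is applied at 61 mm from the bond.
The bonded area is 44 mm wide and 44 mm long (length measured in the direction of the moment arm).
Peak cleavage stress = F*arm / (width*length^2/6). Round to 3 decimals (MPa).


Moment = 613 * 61 = 37393 N*mm
Section modulus = 44 * 1936 / 6 = 85184 / 6 mm^3
Stress = 37393 / (85184 / 6) = 224358 / 85184
= 2.634 MPa

2.634


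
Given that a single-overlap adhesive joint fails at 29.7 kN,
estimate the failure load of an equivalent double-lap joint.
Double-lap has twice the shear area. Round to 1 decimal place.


Double-lap factor = 2
Expected load = 29.7 * 2 = 59.4 kN

59.4


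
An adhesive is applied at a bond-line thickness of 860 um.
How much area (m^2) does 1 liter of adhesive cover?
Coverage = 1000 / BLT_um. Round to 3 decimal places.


Coverage = 1000 / 860 = 1.163 m^2

1.163


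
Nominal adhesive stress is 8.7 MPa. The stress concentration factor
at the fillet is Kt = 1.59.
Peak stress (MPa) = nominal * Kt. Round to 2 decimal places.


Peak = 8.7 * 1.59 = 13.83 MPa

13.83


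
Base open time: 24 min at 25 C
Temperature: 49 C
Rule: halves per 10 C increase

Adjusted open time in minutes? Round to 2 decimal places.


Acceleration = 2^((49-25)/10) = 5.2780
Open time = 24 / 5.2780 = 4.55 min

4.55


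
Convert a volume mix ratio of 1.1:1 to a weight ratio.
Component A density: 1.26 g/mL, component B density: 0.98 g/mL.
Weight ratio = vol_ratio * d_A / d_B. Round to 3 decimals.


= 1.1 * 1.26 / 0.98 = 1.414

1.414


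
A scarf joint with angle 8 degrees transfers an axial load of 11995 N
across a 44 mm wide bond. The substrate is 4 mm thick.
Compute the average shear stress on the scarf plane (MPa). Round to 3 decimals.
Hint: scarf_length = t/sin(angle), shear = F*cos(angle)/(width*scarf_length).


scarf_length = 4 / sin(8 deg) = 28.7412 mm
cos(8 deg) = 0.990268
shear stress = 11995 * 0.990268 / (44 * 28.7412)
= 9.393 MPa

9.393


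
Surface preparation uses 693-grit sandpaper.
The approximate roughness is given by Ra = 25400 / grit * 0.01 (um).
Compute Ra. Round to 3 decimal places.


Ra = 25400 / 693 * 0.01
= 254 / 693
= 0.367 um

0.367


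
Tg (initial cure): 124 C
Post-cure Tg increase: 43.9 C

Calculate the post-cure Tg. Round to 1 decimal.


Post-cure Tg = 124 + 43.9 = 167.9 C

167.9


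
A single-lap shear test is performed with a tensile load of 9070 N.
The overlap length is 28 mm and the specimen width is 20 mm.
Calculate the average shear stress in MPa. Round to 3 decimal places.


Shear stress = F / (overlap * width)
= 9070 / (28 * 20)
= 9070 / 560
= 16.196 MPa

16.196


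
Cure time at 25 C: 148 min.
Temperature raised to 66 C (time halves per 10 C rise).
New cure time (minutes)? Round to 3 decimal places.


Acceleration factor = 2^(41/10) = 17.1484
New time = 148 / 17.1484 = 8.631 min

8.631


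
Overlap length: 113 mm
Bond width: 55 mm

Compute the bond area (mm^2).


Bond area = 113 * 55 = 6215 mm^2

6215


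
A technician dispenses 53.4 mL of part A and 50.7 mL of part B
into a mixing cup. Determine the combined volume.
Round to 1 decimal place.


Combined volume = 53.4 + 50.7
= 104.1 mL

104.1


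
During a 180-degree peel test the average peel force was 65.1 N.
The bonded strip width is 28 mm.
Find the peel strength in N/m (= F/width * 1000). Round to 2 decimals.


Peel strength = F/width * 1000
= 65.1 / 28 * 1000
= 2325.00 N/m

2325.00


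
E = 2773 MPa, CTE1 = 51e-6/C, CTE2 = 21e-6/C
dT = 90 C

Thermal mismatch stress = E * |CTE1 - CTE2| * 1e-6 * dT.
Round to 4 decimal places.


= 2773 * 30e-6 * 90
= 7.4871 MPa

7.4871


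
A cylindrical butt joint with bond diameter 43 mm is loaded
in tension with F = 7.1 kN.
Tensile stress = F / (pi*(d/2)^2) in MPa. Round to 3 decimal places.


Area = pi * (43/2)^2 = 1452.2012 mm^2
Stress = 7.1*1000 / 1452.2012
= 4.889 MPa

4.889


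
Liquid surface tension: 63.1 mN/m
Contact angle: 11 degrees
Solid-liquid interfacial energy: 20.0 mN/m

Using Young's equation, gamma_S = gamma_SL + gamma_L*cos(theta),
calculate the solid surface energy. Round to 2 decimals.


gamma_S = 20.0 + 63.1 * cos(11)
= 81.94 mN/m

81.94


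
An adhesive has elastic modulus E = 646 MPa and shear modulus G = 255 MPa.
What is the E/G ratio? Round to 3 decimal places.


E/G = 646 / 255 = 2.533

2.533


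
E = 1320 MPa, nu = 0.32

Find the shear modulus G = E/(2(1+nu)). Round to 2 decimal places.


G = 1320 / (2 * 1.32)
= 500.00 MPa

500.00


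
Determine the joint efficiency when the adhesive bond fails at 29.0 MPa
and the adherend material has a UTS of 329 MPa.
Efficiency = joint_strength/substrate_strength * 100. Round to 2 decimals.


Joint efficiency = 29.0 / 329 * 100
= 8.81%

8.81


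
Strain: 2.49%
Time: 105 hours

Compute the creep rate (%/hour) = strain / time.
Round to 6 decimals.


Creep rate = 2.49 / 105
= 0.023714 %/h

0.023714


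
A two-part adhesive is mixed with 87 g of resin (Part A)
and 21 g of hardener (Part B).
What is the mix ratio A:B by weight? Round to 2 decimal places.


Mix ratio = mass_A / mass_B
= 87 / 21
= 4.14

4.14


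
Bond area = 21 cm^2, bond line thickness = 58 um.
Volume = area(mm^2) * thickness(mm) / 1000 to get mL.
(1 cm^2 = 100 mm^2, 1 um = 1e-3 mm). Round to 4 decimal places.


area_mm2 = 21 * 100 = 2100
blt_mm = 58 * 1e-3 = 0.058
vol_mm3 = 2100 * 0.058 = 121.8
vol_mL = 121.8 / 1000 = 0.1218 mL

0.1218


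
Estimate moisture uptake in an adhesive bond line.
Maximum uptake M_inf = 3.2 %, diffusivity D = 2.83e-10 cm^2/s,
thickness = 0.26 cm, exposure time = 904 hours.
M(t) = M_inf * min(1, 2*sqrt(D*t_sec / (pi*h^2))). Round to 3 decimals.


Convert time: 904 h = 3254400 s
ratio = min(1, 2*sqrt(2.83e-10*3254400/(pi*0.26^2)))
= 0.131707
M(t) = 3.2 * 0.131707 = 0.421%

0.421


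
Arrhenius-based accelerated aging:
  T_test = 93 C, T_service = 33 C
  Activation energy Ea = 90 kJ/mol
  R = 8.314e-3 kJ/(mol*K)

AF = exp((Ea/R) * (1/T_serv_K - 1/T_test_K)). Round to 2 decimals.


T_test_K = 366.15, T_serv_K = 306.15
AF = exp((90/8.314e-3) * (1/306.15 - 1/366.15))
= 328.38

328.38


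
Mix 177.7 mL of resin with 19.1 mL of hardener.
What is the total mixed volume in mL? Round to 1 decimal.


Total = 177.7 + 19.1 = 196.8 mL

196.8


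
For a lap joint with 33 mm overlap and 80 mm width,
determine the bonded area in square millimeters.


Area = 33 * 80 = 2640 mm^2

2640


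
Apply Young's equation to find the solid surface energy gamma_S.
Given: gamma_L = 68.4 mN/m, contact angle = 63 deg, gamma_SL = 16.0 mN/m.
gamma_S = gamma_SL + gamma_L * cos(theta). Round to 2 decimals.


theta_rad = 63 * pi/180 = 1.099557
gamma_S = 16.0 + 68.4 * cos(1.099557)
= 47.05 mN/m

47.05


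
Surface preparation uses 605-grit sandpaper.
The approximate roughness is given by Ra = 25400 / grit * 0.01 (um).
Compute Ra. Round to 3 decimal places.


Ra = 25400 / 605 * 0.01
= 254 / 605
= 0.420 um

0.420


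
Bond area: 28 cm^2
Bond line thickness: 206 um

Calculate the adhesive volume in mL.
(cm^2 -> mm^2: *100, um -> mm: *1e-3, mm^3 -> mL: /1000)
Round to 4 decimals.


V = 28*100 * 206*1e-3 / 1000
= 0.5768 mL

0.5768


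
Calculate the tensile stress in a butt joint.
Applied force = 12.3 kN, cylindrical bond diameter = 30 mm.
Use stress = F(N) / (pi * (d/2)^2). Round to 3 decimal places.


A = pi * 15.0^2 = 706.8583 mm^2
sigma = 12300.0 / 706.8583 = 17.401 MPa

17.401


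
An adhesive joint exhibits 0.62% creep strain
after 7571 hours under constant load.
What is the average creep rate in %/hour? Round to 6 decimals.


Creep rate = strain / time
= 0.62 / 7571
= 0.000082 %/h

0.000082


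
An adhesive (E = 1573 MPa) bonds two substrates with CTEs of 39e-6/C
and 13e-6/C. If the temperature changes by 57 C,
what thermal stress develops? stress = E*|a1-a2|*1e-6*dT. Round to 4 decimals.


Stress = 1573 * |39 - 13| * 1e-6 * 57
= 2.3312 MPa

2.3312


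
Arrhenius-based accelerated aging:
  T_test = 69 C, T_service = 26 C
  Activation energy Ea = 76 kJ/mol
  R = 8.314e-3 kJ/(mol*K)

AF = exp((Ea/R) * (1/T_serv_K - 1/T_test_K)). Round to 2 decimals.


T_test_K = 342.15, T_serv_K = 299.15
AF = exp((76/8.314e-3) * (1/299.15 - 1/342.15))
= 46.54

46.54


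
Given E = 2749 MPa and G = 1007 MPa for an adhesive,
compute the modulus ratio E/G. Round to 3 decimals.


E/G ratio = 2749 / 1007 = 2.730

2.730


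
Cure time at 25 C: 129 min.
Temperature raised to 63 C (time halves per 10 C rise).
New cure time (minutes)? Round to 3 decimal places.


Acceleration factor = 2^(38/10) = 13.9288
New time = 129 / 13.9288 = 9.261 min

9.261


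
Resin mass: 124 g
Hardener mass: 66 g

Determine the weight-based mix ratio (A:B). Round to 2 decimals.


Ratio = 124 / 66 = 1.88

1.88


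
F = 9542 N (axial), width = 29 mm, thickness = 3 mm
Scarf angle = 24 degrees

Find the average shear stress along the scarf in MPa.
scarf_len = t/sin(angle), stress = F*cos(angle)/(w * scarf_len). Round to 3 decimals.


scarf_len = 3/sin(24 deg) = 7.3758
cos(24 deg) = 0.913545
stress = 9542*0.913545/(29*7.3758) = 40.753 MPa

40.753


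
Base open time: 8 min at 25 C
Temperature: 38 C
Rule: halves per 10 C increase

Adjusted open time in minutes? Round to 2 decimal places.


Acceleration = 2^((38-25)/10) = 2.4623
Open time = 8 / 2.4623 = 3.25 min

3.25


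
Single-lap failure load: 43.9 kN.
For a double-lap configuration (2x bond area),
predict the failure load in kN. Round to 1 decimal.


Failure load = 43.9 * 2 = 87.8 kN

87.8


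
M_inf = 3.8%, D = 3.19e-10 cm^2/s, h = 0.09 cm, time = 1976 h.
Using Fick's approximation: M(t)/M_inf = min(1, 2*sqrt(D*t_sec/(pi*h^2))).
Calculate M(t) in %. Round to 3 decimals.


t = 7113600 s
ratio = min(1, 2*sqrt(3.19e-10*7113600/(pi*0.0081)))
= 0.597245
M(t) = 3.8 * 0.597245 = 2.270%

2.270


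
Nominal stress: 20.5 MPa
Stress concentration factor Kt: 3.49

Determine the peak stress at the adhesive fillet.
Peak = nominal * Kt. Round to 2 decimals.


Peak stress = 20.5 * 3.49
= 71.55 MPa

71.55


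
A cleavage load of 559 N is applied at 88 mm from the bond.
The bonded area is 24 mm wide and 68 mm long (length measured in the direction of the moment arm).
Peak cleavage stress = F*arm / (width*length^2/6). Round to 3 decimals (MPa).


Moment = 559 * 88 = 49192 N*mm
Section modulus = 24 * 4624 / 6 = 110976 / 6 mm^3
Stress = 49192 / (110976 / 6) = 295152 / 110976
= 2.660 MPa

2.660


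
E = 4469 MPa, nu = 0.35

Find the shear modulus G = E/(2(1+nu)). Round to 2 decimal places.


G = 4469 / (2 * 1.35)
= 1655.19 MPa

1655.19


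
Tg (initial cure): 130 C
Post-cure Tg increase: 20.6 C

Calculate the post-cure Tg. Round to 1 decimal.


Post-cure Tg = 130 + 20.6 = 150.6 C

150.6


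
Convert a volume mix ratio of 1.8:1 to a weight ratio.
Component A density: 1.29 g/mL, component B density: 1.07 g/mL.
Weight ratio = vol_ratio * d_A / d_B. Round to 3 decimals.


= 1.8 * 1.29 / 1.07 = 2.170

2.170


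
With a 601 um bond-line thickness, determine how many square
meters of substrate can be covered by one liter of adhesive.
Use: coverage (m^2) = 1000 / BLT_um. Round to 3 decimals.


Coverage = 1000 / 601 = 1.664 m^2

1.664


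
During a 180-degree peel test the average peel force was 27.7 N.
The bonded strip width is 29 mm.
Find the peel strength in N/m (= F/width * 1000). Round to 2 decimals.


Peel strength = F/width * 1000
= 27.7 / 29 * 1000
= 955.17 N/m

955.17


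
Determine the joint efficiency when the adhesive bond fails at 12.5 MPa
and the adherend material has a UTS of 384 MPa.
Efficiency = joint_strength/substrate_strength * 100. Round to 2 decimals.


Joint efficiency = 12.5 / 384 * 100
= 3.26%

3.26


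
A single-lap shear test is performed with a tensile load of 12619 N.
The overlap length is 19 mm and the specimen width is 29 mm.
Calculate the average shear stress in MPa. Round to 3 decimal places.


Shear stress = F / (overlap * width)
= 12619 / (19 * 29)
= 12619 / 551
= 22.902 MPa

22.902


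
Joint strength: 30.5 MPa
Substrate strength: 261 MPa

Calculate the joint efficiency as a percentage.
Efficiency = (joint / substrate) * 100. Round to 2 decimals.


Efficiency = (30.5 / 261) * 100 = 11.69%

11.69


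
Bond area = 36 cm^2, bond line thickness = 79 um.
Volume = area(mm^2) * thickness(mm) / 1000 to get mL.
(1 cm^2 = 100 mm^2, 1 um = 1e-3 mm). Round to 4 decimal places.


area_mm2 = 36 * 100 = 3600
blt_mm = 79 * 1e-3 = 0.079
vol_mm3 = 3600 * 0.079 = 284.4
vol_mL = 284.4 / 1000 = 0.2844 mL

0.2844


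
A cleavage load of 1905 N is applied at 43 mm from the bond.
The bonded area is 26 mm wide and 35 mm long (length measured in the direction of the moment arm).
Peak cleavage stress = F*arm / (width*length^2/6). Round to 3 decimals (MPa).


Moment = 1905 * 43 = 81915 N*mm
Section modulus = 26 * 1225 / 6 = 31850 / 6 mm^3
Stress = 81915 / (31850 / 6) = 491490 / 31850
= 15.431 MPa

15.431


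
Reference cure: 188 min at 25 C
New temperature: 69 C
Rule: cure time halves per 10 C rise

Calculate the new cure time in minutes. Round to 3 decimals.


factor = 2^((69-25)/10) = 21.1121
t_new = 188 / 21.1121 = 8.905 min

8.905


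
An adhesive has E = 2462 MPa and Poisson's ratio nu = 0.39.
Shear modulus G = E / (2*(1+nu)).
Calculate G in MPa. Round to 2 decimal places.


G = 2462 / (2*(1+0.39))
= 2462 / 2.78
= 885.61 MPa

885.61


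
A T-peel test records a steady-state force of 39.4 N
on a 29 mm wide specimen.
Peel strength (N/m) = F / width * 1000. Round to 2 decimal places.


Peel strength = 39.4 / 29 * 1000
= 1358.62 N/m

1358.62


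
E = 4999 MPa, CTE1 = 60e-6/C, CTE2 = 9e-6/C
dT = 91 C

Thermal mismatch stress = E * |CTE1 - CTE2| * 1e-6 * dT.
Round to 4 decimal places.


= 4999 * 51e-6 * 91
= 23.2004 MPa

23.2004


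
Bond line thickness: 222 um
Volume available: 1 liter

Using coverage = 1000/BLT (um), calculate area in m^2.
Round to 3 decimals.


1 L = 1e6 mm^3, thickness = 222 um = 0.222 mm
Area = 1e6 / 0.222 mm^2 = (1e6 / 0.222) / 1e6 m^2 = 1000 / 222 m^2
= 4.505 m^2

4.505


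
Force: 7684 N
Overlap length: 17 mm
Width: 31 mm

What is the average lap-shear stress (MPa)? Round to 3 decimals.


Average shear stress = F / (overlap * width)
= 7684 / (17 * 31)
= 14.581 MPa

14.581


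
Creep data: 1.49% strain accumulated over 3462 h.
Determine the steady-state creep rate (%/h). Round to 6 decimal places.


Rate = 1.49 / 3462 = 0.000430 %/h

0.000430


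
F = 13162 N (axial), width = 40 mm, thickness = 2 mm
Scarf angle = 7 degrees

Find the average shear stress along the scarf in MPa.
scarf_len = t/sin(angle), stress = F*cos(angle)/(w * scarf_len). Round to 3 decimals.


scarf_len = 2/sin(7 deg) = 16.4110
cos(7 deg) = 0.992546
stress = 13162*0.992546/(40*16.4110) = 19.901 MPa

19.901


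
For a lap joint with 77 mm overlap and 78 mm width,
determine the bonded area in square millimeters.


Area = 77 * 78 = 6006 mm^2

6006


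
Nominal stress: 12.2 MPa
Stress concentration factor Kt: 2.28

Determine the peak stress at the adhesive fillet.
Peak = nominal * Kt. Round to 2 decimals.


Peak stress = 12.2 * 2.28
= 27.82 MPa

27.82


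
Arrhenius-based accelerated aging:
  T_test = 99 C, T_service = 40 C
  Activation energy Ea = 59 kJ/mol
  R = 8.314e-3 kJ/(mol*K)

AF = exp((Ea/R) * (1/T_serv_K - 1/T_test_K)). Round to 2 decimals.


T_test_K = 372.15, T_serv_K = 313.15
AF = exp((59/8.314e-3) * (1/313.15 - 1/372.15))
= 36.33

36.33


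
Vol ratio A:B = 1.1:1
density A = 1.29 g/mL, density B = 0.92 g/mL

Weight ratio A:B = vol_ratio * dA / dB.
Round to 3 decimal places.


Weight ratio = 1.1 * 1.29 / 0.92
= 1.542

1.542


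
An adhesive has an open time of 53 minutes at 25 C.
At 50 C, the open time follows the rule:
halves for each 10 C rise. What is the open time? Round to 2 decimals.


Factor = 2^((50-25)/10) = 5.6569
Open time = 53 / 5.6569 = 9.37 min

9.37


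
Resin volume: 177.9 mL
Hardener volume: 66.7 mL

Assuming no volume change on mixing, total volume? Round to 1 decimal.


V_total = 177.9 + 66.7 = 244.6 mL

244.6


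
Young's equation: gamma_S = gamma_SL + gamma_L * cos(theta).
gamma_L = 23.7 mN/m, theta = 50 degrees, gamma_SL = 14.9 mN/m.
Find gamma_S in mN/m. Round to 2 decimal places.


cos(50 deg) = 0.642788
gamma_S = 14.9 + 23.7 * 0.642788
= 30.13 mN/m

30.13


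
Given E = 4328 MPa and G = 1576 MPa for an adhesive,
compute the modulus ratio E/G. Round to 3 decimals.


E/G ratio = 4328 / 1576 = 2.746

2.746


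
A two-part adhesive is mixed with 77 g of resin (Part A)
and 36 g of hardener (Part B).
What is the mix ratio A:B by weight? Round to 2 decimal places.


Mix ratio = mass_A / mass_B
= 77 / 36
= 2.14

2.14


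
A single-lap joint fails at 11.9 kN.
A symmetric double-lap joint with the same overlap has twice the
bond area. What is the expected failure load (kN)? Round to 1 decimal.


Double-lap load = 2 * 11.9 = 23.8 kN

23.8


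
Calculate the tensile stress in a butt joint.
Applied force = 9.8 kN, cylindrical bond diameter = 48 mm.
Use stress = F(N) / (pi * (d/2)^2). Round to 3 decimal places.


A = pi * 24.0^2 = 1809.5574 mm^2
sigma = 9800.0 / 1809.5574 = 5.416 MPa

5.416


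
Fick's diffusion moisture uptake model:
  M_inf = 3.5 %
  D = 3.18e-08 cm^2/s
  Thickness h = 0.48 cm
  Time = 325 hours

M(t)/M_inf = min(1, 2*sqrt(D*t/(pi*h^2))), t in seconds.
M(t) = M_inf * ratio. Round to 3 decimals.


t_sec = 325 * 3600 = 1170000
ratio = 2*sqrt(3.18e-08*1170000/(pi*0.48^2))
= min(1, 0.453441)
= 0.453441
M(t) = 3.5 * 0.453441 = 1.587 %

1.587


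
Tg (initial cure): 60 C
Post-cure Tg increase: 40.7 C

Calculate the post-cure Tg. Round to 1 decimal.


Post-cure Tg = 60 + 40.7 = 100.7 C

100.7
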